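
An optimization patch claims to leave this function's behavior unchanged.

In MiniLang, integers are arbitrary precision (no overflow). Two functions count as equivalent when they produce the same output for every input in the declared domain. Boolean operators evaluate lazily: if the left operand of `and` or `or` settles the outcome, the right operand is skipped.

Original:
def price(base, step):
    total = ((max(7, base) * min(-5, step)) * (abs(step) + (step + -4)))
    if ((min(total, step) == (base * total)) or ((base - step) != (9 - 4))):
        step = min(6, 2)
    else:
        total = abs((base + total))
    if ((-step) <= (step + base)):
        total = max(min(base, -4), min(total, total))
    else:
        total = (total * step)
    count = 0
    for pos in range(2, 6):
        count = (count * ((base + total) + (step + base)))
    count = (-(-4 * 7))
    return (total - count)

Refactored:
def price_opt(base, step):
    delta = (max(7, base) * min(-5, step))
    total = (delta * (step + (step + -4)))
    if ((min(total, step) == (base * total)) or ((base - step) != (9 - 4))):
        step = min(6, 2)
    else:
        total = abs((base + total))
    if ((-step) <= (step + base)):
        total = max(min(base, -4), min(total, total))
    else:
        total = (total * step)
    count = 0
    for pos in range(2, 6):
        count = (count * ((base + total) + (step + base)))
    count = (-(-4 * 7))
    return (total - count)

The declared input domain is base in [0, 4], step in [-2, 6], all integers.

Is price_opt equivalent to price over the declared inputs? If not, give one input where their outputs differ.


There is a counterexample at base=0, step=-2: 112 on one side, 252 on the other.
price: total := 140 | ((min(total, step) == (base * total)) or ((base - step) != (9 - 4))): true | step := 2 | ((-step) <= (step + base)): true | total := 140 | count := 0 | iter pos=2: | count := 0 | iter pos=3: | count := 0 | iter pos=4: | count := 0 | iter pos=5: | count := 0 | count := 28 | result 112
price_opt: delta := -35 | total := 280 | ((min(total, step) == (base * total)) or ((base - step) != (9 - 4))): true | step := 2 | ((-step) <= (step + base)): true | total := 280 | count := 0 | iter pos=2: | count := 0 | iter pos=3: | count := 0 | iter pos=4: | count := 0 | iter pos=5: | count := 0 | count := 28 | result 252
verdict: not equivalent; witness: base=0, step=-2


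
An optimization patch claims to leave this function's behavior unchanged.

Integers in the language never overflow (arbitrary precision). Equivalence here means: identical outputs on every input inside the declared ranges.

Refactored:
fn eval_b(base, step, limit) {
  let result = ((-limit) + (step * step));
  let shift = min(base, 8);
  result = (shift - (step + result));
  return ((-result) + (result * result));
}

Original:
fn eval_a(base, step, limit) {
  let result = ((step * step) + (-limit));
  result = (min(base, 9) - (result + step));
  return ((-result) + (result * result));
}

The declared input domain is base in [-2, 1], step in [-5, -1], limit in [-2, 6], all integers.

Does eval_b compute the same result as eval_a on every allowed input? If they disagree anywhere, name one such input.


Equivalent. The edit looks behavioral (`9` became `8`), but over these ranges it never changes the outcome.
Sweeping the whole domain (180 inputs) finds no disagreement.
One worked example (base=-2, step=-5, limit=6) — eval_a: result = 19; result = -16; return 272; eval_b: result = 19; shift = -2; result = -16; return 272; agreement on 272.
verdict: equivalent


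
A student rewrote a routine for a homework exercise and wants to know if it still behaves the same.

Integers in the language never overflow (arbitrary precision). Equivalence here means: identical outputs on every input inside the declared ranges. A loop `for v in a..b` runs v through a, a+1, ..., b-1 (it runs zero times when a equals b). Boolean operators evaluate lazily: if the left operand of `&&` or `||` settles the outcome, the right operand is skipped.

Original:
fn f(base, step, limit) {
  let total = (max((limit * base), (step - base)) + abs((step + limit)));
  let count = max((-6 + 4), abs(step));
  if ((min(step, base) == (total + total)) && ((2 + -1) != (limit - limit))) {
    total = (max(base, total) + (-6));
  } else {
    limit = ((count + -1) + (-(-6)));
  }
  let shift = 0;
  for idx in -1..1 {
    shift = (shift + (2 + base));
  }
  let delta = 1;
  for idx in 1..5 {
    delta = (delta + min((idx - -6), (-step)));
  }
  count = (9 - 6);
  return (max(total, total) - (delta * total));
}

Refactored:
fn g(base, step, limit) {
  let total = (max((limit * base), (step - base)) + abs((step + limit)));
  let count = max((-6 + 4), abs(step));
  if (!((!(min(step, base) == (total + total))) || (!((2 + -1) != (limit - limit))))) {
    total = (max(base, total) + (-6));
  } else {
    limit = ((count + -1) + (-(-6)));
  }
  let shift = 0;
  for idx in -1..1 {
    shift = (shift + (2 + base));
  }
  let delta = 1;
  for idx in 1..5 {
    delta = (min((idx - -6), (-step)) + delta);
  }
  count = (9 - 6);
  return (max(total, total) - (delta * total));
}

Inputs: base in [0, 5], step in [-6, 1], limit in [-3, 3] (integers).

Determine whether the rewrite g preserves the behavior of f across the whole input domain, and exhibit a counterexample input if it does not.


Side by side, the visible changes include: boolean connective usage differs.
Spot check at base=0, step=-1, limit=3 — f: total := 2 | count := 1 | ((min(step, base) == (total + total)) && ((2 + -1) != (limit - limit))): false | limit := 6 | shift := 0 | iter idx=-1: | shift := 2 | iter idx=0: | shift := 4 | delta := 1 | iter idx=1: | delta := 2 | iter idx=2: | delta := 3 | iter idx=3: | delta := 4 | iter idx=4: | delta := 5 | count := 3 | result -8. g: total := 2 | count := 1 | (!((!(min(step, base) == (total + total))) || (!((2 + -1) != (limit - limit))))): false | limit := 6 | shift := 0 | iter idx=-1: | shift := 2 | iter idx=0: | shift := 4 | delta := 1 | iter idx=1: | delta := 2 | iter idx=2: | delta := 3 | iter idx=3: | delta := 4 | iter idx=4: | delta := 5 | count := 3 | result -8. Both give -8.
Every one of the 336 inputs gives matching results.
verdict: equivalent


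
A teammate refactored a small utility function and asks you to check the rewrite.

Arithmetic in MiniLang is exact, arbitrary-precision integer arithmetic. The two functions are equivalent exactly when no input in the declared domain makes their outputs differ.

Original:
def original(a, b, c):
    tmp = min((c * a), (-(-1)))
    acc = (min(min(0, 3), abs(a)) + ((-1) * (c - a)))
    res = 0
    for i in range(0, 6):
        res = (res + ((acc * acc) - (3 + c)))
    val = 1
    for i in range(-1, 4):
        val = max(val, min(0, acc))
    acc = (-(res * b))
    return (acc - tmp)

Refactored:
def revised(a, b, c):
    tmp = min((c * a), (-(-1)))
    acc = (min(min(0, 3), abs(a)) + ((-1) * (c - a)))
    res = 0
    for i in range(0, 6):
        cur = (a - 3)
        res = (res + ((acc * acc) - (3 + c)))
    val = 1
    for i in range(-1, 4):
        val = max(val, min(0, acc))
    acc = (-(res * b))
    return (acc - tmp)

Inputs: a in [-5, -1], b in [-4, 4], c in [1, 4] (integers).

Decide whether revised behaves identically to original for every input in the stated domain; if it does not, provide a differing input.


The two versions differ — the changes include constant usage differs, and statement counts differ, and arithmetic usage differs, and local variable names differ.
One worked example (a=-1, b=1, c=3) — original: tmp=-3, then acc=-4, then res=0, then (i=0), then res=10, then (i=1), then res=20, then (i=2), then res=30, then (i=3), then res=40, then (i=4), then res=50, then (i=5), then res=60, then val=1, then (i=-1), then val=1, then (i=0), then val=1, then (i=1), then val=1, then (i=2), then val=1, then (i=3), then val=1, then acc=-60, then returns -57; revised: tmp=-3, then acc=-4, then res=0, then (i=0), then cur=-4, then res=10, then (i=1), then cur=-4, then res=20, then (i=2), then cur=-4, then res=30, then (i=3), then cur=-4, then res=40, then (i=4), then cur=-4, then res=50, then (i=5), then cur=-4, then res=60, then val=1, then (i=-1), then val=1, then (i=0), then val=1, then (i=1), then val=1, then (i=2), then val=1, then (i=3), then val=1, then acc=-60, then returns -57; agreement on -57.
Sweeping the whole domain (180 inputs) finds no disagreement.
verdict: equivalent


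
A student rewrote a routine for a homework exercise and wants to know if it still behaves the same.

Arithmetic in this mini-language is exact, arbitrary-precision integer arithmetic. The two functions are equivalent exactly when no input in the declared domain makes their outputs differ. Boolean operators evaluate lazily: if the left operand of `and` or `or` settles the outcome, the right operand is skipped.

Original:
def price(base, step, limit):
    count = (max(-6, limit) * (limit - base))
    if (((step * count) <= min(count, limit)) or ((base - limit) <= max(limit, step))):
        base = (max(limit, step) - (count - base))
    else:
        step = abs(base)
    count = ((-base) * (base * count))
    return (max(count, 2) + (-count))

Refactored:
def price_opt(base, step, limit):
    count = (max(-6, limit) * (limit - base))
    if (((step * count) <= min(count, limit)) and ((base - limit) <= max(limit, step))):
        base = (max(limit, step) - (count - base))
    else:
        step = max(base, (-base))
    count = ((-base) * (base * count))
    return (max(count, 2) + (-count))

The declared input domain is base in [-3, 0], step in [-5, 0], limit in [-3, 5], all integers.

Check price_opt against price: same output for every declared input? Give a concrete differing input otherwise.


Take base=-2, step=-5, limit=-3.
price: count=3, then (((step * count) <= min(count, limit)) or ((base - limit) <= max(limit, step))) is true, then base=-8, then count=-192, then returns 194
price_opt: count=3, then (((step * count) <= min(count, limit)) and ((base - limit) <= max(limit, step))) is false, then step=2, then count=-12, then returns 14
194 != 14, so the rewrite changes behavior.
verdict: not equivalent; witness: base=-2, step=-5, limit=-3


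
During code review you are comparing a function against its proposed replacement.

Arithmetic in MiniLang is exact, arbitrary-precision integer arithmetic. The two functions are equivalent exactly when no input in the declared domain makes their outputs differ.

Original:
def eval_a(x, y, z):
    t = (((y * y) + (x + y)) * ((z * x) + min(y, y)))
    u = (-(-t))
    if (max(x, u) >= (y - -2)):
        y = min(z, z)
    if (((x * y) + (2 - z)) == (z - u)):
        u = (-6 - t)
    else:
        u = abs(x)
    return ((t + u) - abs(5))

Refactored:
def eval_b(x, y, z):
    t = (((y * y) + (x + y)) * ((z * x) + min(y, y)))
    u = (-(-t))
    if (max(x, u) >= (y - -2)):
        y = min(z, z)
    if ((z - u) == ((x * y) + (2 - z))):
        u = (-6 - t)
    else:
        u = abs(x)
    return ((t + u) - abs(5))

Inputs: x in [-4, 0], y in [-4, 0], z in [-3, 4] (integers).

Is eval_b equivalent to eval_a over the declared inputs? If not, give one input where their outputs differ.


Although same computation, different form, 200/200 inputs agree.
verdict: equivalent


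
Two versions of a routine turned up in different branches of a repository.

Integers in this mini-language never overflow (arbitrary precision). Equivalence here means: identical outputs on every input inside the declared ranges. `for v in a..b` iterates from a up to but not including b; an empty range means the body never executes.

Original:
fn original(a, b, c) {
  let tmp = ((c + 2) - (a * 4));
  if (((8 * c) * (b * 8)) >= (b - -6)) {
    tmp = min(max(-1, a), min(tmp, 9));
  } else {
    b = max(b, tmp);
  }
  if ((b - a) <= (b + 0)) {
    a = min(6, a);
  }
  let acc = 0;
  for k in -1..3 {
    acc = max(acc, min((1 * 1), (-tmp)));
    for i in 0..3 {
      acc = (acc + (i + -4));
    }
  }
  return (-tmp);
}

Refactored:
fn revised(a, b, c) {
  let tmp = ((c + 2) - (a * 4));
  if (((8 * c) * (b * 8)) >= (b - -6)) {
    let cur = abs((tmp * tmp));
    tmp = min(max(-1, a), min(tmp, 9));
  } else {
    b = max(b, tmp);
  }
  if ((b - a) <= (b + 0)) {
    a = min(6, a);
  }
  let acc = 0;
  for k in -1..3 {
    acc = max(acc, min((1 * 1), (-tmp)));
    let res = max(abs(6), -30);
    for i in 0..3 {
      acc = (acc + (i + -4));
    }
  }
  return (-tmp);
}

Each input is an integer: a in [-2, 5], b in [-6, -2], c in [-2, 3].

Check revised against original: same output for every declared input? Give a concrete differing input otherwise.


The two versions differ — the changes include min/max/abs usage differs, plus statement counts differ, plus local variable names differ, plus arithmetic usage differs, plus constant usage differs.
One worked example (a=0, b=-6, c=1) — original: tmp becomes 3; next (((8 * c) * (b * 8)) >= (b - -6)) evaluates to false; next b becomes 3; next ((b - a) <= (b + 0)) evaluates to true; next a becomes 0; next acc becomes 0; next at k=-1:; next acc becomes 0; next at i=0:; next acc becomes -4; next at i=1:; next acc becomes -7; next at i=2:; next acc becomes -9; next at k=0:; next acc becomes -3; next at i=0:; next acc becomes -7; next at i=1:; next acc becomes -10; next at i=2:; next acc becomes -12; next at k=1:; next acc becomes -3; next at i=0:; next acc becomes -7; next at i=1:; next acc becomes -10; next at i=2:; next acc becomes -12; next at k=2:; next acc becomes -3; next at i=0:; next acc becomes -7; next at i=1:; next acc becomes -10; next at i=2:; next acc becomes -12; next final value -3; revised: tmp becomes 3; next (((8 * c) * (b * 8)) >= (b - -6)) evaluates to false; next b becomes 3; next ((b - a) <= (b + 0)) evaluates to true; next a becomes 0; next acc becomes 0; next at k=-1:; next acc becomes 0; next res becomes 6; next at i=0:; next acc becomes -4; next at i=1:; next acc becomes -7; next at i=2:; next acc becomes -9; next at k=0:; next acc becomes -3; next res becomes 6; next at i=0:; next acc becomes -7; next at i=1:; next acc becomes -10; next at i=2:; next acc becomes -12; next at k=1:; next acc becomes -3; next res becomes 6; next at i=0:; next acc becomes -7; next at i=1:; next acc becomes -10; next at i=2:; next acc becomes -12; next at k=2:; next acc becomes -3; next res becomes 6; next at i=0:; next acc becomes -7; next at i=1:; next acc becomes -10; next at i=2:; next acc becomes -12; next final value -3; agreement on -3.
Every one of the 240 inputs gives matching results.
verdict: equivalent


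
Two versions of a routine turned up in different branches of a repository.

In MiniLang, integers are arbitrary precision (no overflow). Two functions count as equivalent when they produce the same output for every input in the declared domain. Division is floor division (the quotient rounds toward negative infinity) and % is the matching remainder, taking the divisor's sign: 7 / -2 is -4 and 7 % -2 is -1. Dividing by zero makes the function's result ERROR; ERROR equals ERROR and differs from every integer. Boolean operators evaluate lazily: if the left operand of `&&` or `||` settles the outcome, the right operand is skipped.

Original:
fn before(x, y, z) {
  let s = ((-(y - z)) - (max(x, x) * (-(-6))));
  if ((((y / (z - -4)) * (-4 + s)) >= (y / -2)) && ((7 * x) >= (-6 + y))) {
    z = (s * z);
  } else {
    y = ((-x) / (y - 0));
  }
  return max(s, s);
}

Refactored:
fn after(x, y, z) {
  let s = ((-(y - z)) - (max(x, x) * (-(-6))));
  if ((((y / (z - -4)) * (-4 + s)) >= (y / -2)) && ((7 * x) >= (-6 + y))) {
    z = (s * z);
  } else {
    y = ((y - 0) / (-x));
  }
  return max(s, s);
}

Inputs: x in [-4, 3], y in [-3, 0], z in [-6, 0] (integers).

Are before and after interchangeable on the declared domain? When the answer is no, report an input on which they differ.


Try x=-4, y=0, z=-6.
before: s := 18 | ((((y / (z - -4)) * (-4 + s)) >= (y / -2)) && ((7 * x) >= (-6 + y))): false | divide-by-zero, output ERROR
after: s := 18 | ((((y / (z - -4)) * (-4 + s)) >= (y / -2)) && ((7 * x) >= (-6 + y))): false | y := 0 | result 18
ERROR vs 18 — the two versions disagree here.
verdict: not equivalent; witness: x=-4, y=0, z=-6


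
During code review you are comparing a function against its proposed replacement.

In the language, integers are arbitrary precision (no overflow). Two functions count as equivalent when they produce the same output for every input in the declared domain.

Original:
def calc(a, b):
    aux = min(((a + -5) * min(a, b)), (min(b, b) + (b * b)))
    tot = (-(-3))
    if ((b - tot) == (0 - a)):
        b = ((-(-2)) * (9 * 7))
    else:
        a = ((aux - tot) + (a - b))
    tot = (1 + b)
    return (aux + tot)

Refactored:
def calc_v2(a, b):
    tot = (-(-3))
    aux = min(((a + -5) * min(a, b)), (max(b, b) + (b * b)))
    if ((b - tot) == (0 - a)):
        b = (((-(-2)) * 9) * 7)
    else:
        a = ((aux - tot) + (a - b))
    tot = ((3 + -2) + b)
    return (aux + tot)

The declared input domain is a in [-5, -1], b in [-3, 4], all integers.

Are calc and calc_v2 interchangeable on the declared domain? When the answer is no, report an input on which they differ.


The one real change (`min(b, b)` became `max(b, b)`) has no effect anywhere in the declared ranges; all 40 inputs agree.
verdict: equivalent


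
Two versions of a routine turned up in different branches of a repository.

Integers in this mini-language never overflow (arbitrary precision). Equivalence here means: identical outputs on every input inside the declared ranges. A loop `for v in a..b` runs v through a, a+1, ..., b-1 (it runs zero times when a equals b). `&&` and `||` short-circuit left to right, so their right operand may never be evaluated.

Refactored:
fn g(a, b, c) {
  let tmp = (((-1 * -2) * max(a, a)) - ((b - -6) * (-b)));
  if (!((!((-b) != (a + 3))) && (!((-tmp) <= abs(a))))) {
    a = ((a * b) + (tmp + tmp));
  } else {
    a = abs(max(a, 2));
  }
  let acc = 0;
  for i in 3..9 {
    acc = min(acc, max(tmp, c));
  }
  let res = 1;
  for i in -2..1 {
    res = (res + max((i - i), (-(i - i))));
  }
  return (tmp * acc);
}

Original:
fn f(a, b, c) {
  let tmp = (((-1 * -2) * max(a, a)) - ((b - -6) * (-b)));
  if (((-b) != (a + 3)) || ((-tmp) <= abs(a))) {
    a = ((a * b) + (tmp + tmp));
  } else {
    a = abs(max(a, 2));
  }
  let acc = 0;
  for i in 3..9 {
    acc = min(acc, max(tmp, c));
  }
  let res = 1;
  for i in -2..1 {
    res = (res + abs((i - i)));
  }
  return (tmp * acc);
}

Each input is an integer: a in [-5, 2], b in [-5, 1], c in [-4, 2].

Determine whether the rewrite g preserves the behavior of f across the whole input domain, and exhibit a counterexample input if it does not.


Reading the diff, among the changes: arithmetic usage differs, plus min/max/abs usage differs, plus boolean connective usage differs.
Tracing a=-2, b=-5, c=-2: f: tmp=-9, then (((-b) != (a + 3)) || ((-tmp) <= abs(a))) is true, then a=-8, then acc=0, then (i=3), then acc=-2, then (i=4), then acc=-2, then (i=5), then acc=-2, then (i=6), then acc=-2, then (i=7), then acc=-2, then (i=8), then acc=-2, then res=1, then (i=-2), then res=1, then (i=-1), then res=1, then (i=0), then res=1, then returns 18 | g: tmp=-9, then (!((!((-b) != (a + 3))) && (!((-tmp) <= abs(a))))) is true, then a=-8, then acc=0, then (i=3), then acc=-2, then (i=4), then acc=-2, then (i=5), then acc=-2, then (i=6), then acc=-2, then (i=7), then acc=-2, then (i=8), then acc=-2, then res=1, then (i=-2), then res=1, then (i=-1), then res=1, then (i=0), then res=1, then returns 18 — matching result 18.
Sweeping the whole domain (392 inputs) finds no disagreement.
verdict: equivalent


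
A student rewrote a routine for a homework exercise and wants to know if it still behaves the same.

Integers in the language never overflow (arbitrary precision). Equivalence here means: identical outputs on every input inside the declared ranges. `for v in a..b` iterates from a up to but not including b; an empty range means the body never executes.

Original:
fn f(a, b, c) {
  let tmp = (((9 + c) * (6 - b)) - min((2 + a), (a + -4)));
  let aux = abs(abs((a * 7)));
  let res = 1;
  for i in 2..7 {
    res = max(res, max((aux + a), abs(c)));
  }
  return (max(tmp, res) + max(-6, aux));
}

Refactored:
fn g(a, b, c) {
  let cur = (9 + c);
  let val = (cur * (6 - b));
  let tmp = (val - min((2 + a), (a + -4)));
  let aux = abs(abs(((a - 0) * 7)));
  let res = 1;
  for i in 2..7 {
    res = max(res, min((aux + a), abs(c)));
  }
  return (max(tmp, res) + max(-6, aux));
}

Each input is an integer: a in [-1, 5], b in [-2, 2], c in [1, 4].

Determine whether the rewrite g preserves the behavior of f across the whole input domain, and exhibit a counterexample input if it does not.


Consider the input a=5, b=2, c=1.
f: tmp = 39; aux = 35; res = 1; [i=2]; res = 40; [i=3]; res = 40; [i=4]; res = 40; [i=5]; res = 40; [i=6]; res = 40; return 75
g: cur = 10; val = 40; tmp = 39; aux = 35; res = 1; [i=2]; res = 1; [i=3]; res = 1; [i=4]; res = 1; [i=5]; res = 1; [i=6]; res = 1; return 74
75 against 74: the behavior changed.
verdict: not equivalent; witness: a=5, b=2, c=1


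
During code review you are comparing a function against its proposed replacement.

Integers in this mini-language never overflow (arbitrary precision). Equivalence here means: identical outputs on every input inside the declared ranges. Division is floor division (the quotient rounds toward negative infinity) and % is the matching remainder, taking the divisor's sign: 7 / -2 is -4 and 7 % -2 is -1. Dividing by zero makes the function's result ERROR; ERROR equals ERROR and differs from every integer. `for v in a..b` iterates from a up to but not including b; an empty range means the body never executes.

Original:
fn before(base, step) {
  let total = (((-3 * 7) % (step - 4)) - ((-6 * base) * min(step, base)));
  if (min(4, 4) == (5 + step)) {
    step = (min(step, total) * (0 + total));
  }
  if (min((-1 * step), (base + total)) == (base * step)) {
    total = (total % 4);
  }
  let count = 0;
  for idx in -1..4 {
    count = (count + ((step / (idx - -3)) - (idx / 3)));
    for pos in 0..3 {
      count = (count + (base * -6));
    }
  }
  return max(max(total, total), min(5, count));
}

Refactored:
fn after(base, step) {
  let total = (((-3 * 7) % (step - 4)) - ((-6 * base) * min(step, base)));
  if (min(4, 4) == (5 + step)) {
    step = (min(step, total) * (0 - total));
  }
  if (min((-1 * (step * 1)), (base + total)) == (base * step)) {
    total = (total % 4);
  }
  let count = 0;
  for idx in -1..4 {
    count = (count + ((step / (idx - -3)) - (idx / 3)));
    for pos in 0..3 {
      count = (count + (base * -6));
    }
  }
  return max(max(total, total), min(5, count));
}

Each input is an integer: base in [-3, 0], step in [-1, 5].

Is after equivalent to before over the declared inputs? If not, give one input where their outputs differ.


The rewrite breaks on base=0, step=-1, where the results are 0 and -1.
before: total=-1, then (min(4, 4) == (5 + step)) is true, then step=1, then (min((-1 * step), (base + total)) == (base * step)) is false, then count=0, then (idx=-1), then count=1, then (pos=0), then count=1, then (pos=1), then count=1, then (pos=2), then count=1, then (idx=0), then count=1, then (pos=0), then count=1, then (pos=1), then count=1, then (pos=2), then count=1, then (idx=1), then count=1, then (pos=0), then count=1, then (pos=1), then count=1, then (pos=2), then count=1, then (idx=2), then count=1, then (pos=0), then count=1, then (pos=1), then count=1, then (pos=2), then count=1, then (idx=3), then count=0, then (pos=0), then count=0, then (pos=1), then count=0, then (pos=2), then count=0, then returns 0
after: total=-1, then (min(4, 4) == (5 + step)) is true, then step=-1, then (min((-1 * (step * 1)), (base + total)) == (base * step)) is false, then count=0, then (idx=-1), then count=0, then (pos=0), then count=0, then (pos=1), then count=0, then (pos=2), then count=0, then (idx=0), then count=-1, then (pos=0), then count=-1, then (pos=1), then count=-1, then (pos=2), then count=-1, then (idx=1), then count=-2, then (pos=0), then count=-2, then (pos=1), then count=-2, then (pos=2), then count=-2, then (idx=2), then count=-3, then (pos=0), then count=-3, then (pos=1), then count=-3, then (pos=2), then count=-3, then (idx=3), then count=-5, then (pos=0), then count=-5, then (pos=1), then count=-5, then (pos=2), then count=-5, then returns -1
verdict: not equivalent; witness: base=0, step=-1


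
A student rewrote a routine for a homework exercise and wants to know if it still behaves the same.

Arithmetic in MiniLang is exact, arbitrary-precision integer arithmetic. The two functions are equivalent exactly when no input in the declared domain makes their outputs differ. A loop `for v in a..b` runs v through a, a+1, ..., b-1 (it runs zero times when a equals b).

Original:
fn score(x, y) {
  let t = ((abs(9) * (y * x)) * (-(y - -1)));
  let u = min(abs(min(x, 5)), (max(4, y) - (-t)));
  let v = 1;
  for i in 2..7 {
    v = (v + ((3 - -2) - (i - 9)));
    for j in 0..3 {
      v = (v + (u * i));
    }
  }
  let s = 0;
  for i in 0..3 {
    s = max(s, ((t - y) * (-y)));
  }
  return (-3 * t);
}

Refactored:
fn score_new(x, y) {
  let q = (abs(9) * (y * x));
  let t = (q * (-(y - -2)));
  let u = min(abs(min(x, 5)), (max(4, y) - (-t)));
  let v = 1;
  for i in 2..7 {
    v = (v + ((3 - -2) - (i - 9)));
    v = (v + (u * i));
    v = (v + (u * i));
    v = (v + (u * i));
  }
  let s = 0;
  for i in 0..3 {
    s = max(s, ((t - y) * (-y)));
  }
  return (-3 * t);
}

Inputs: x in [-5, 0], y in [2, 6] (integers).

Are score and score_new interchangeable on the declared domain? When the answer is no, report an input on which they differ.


The rewrite breaks on x=-5, y=2, where the results are -810 and -1080.
score: t becomes 270; next u becomes 5; next v becomes 1; next at i=2:; next v becomes 13; next at j=0:; next v becomes 23; next at j=1:; next v becomes 33; next at j=2:; next v becomes 43; next at i=3:; next v becomes 54; next at j=0:; next v becomes 69; next at j=1:; next v becomes 84; next at j=2:; next v becomes 99; next at i=4:; next v becomes 109; next at j=0:; next v becomes 129; next at j=1:; next v becomes 149; next at j=2:; next v becomes 169; next at i=5:; next v becomes 178; next at j=0:; next v becomes 203; next at j=1:; next v becomes 228; next at j=2:; next v becomes 253; next at i=6:; next v becomes 261; next at j=0:; next v becomes 291; next at j=1:; next v becomes 321; next at j=2:; next v becomes 351; next s becomes 0; next at i=0:; next s becomes 0; next at i=1:; next s becomes 0; next at i=2:; next s becomes 0; next final value -810
score_new: q becomes -90; next t becomes 360; next u becomes 5; next v becomes 1; next at i=2:; next v becomes 13; next v becomes 23; next v becomes 33; next v becomes 43; next at i=3:; next v becomes 54; next v becomes 69; next v becomes 84; next v becomes 99; next at i=4:; next v becomes 109; next v becomes 129; next v becomes 149; next v becomes 169; next at i=5:; next v becomes 178; next v becomes 203; next v becomes 228; next v becomes 253; next at i=6:; next v becomes 261; next v becomes 291; next v becomes 321; next v becomes 351; next s becomes 0; next at i=0:; next s becomes 0; next at i=1:; next s becomes 0; next at i=2:; next s becomes 0; next final value -1080
verdict: not equivalent; witness: x=-5, y=2


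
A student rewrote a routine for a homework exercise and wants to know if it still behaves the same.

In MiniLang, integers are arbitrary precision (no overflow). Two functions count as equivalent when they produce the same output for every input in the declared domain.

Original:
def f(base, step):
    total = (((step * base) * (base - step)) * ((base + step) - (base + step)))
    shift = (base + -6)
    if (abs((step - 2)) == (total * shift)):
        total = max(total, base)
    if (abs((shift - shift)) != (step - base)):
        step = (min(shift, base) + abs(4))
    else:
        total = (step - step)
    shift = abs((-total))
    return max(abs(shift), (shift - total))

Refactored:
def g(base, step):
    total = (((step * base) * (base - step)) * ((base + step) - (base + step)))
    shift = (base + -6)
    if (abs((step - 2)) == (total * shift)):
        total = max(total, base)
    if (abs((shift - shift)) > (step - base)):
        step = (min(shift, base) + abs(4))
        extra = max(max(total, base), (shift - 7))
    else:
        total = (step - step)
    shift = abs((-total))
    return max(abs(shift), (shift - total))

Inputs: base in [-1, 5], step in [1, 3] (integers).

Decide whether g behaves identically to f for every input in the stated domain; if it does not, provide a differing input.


Evaluate both at base=1, step=2.
f: total becomes 0; next shift becomes -5; next (abs((step - 2)) == (total * shift)) evaluates to true; next total becomes 1; next (abs((shift - shift)) != (step - base)) evaluates to true; next step becomes -1; next shift becomes 1; next final value 1
g: total becomes 0; next shift becomes -5; next (abs((step - 2)) == (total * shift)) evaluates to true; next total becomes 1; next (abs((shift - shift)) > (step - base)) evaluates to false; next total becomes 0; next shift becomes 0; next final value 0
1 vs 0 — the two versions disagree here.
verdict: not equivalent; witness: base=1, step=2


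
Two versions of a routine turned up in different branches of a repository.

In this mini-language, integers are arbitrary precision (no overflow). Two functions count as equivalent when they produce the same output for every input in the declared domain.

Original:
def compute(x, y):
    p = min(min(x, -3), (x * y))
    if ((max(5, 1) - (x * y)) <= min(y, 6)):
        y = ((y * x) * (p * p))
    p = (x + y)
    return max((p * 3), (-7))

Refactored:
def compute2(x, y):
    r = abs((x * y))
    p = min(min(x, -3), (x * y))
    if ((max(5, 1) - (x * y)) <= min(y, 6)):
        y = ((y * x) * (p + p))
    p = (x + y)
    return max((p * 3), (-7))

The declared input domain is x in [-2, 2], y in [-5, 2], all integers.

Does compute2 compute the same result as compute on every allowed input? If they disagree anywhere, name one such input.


There is a counterexample at x=-2, y=-5: 264 on one side, -7 on the other.
compute: p = -3; ((max(5, 1) - (x * y)) <= min(y, 6)) -> true; y = 90; p = 88; return 264
compute2: r = 10; p = -3; ((max(5, 1) - (x * y)) <= min(y, 6)) -> true; y = -60; p = -62; return -7
verdict: not equivalent; witness: x=-2, y=-5


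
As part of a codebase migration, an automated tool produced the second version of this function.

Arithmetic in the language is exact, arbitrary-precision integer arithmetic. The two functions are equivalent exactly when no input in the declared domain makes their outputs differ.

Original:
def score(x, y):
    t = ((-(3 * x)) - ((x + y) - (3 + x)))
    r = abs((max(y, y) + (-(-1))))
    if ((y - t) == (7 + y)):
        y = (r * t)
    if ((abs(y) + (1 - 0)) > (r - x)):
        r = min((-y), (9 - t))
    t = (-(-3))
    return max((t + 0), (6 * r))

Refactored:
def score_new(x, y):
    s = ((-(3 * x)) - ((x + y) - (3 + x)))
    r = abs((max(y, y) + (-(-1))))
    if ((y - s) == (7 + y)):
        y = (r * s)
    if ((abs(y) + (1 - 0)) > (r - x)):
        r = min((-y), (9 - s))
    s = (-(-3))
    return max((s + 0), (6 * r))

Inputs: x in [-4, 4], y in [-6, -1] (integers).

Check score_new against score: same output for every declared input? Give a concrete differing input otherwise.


Although local variable names differ, 54/54 inputs agree.
verdict: equivalent


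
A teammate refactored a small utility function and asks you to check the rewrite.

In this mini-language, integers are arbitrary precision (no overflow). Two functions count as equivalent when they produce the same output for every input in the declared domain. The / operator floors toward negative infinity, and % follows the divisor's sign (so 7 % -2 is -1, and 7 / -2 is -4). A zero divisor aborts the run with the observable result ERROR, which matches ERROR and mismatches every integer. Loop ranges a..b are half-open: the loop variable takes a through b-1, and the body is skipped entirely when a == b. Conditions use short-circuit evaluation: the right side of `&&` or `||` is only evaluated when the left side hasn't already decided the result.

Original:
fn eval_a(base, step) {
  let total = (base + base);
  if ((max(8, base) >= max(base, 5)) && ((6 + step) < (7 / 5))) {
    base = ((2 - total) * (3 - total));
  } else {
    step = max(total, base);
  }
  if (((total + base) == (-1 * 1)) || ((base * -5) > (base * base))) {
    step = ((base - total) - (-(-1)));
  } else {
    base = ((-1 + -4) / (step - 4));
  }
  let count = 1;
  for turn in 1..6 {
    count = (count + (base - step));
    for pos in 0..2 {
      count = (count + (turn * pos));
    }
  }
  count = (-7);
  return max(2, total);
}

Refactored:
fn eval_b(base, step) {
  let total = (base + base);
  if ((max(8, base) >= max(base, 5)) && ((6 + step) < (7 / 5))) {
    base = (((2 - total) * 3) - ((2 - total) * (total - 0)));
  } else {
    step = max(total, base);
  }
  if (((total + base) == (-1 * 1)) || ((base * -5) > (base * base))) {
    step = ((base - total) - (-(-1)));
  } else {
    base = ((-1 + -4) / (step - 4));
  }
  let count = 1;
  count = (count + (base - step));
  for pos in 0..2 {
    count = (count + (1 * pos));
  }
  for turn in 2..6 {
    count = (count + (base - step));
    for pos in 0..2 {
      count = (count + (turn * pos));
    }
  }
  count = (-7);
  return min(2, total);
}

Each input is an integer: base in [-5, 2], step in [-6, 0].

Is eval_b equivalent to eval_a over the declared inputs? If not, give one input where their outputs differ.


These are not equivalent — on base=-5, step=-6 the outputs split (2 vs -10).
eval_a: total = -10; ((max(8, base) >= max(base, 5)) && ((6 + step) < (7 / 5))) -> true; base = 156; (((total + base) == (-1 * 1)) || ((base * -5) > (base * base))) -> false; base = 0; count = 1; [turn=1]; count = 7; [pos=0]; count = 7; [pos=1]; count = 8; [turn=2]; count = 14; [pos=0]; count = 14; [pos=1]; count = 16; [turn=3]; count = 22; [pos=0]; count = 22; [pos=1]; count = 25; [turn=4]; count = 31; [pos=0]; count = 31; [pos=1]; count = 35; [turn=5]; count = 41; [pos=0]; count = 41; [pos=1]; count = 46; count = -7; return 2
eval_b: total = -10; ((max(8, base) >= max(base, 5)) && ((6 + step) < (7 / 5))) -> true; base = 156; (((total + base) == (-1 * 1)) || ((base * -5) > (base * base))) -> false; base = 0; count = 1; count = 7; [pos=0]; count = 7; [pos=1]; count = 8; [turn=2]; count = 14; [pos=0]; count = 14; [pos=1]; count = 16; [turn=3]; count = 22; [pos=0]; count = 22; [pos=1]; count = 25; [turn=4]; count = 31; [pos=0]; count = 31; [pos=1]; count = 35; [turn=5]; count = 41; [pos=0]; count = 41; [pos=1]; count = 46; count = -7; return -10
verdict: not equivalent; witness: base=-5, step=-6


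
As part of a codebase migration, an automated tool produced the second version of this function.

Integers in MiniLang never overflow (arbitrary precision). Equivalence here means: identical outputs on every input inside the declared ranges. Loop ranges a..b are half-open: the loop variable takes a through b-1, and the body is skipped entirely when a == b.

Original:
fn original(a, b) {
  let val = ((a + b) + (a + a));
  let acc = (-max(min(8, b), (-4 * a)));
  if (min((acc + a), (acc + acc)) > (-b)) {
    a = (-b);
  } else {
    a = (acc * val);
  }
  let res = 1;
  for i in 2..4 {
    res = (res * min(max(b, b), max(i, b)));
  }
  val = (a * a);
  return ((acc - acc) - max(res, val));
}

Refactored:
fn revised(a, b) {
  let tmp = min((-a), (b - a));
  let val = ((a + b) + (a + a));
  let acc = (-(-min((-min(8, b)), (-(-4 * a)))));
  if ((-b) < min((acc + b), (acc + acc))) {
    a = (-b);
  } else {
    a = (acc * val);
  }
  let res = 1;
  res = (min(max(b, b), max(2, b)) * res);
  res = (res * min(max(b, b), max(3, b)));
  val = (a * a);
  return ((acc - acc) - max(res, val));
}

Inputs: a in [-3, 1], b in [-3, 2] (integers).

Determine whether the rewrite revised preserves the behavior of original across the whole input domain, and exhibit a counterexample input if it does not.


Run the pair on a=1, b=-1.
original: val = 2; acc = 1; (min((acc + a), (acc + acc)) > (-b)) -> true; a = 1; res = 1; [i=2]; res = -1; [i=3]; res = 1; val = 1; return -1
revised: tmp = -2; val = 2; acc = 1; ((-b) < min((acc + b), (acc + acc))) -> false; a = 2; res = 1; res = -1; res = 1; val = 4; return -4
-1 against -4: the behavior changed.
verdict: not equivalent; witness: a=1, b=-1


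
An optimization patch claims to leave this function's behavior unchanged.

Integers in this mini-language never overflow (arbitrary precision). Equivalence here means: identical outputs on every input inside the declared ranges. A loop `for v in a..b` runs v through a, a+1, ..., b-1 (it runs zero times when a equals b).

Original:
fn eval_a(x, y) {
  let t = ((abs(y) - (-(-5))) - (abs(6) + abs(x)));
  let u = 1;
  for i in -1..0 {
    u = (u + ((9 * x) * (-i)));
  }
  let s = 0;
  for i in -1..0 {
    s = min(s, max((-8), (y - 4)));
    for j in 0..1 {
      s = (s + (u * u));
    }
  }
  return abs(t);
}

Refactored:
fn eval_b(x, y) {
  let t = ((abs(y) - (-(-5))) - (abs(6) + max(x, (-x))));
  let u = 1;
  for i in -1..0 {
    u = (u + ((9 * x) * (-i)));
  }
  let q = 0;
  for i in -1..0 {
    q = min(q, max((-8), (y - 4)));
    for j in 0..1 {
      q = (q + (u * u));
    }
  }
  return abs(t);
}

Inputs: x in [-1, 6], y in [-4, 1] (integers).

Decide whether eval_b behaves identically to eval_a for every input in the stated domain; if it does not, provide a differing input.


The two versions differ — the changes include min/max/abs usage differs, and local variable names differ.
Tracing x=6, y=-1: eval_a: t = -16; u = 1; [i=-1]; u = 55; s = 0; [i=-1]; s = -5; [j=0]; s = 3020; return 16 | eval_b: t = -16; u = 1; [i=-1]; u = 55; q = 0; [i=-1]; q = -5; [j=0]; q = 3020; return 16 — matching result 16.
An exhaustive pass over the 48 declared inputs shows identical outputs.
verdict: equivalent


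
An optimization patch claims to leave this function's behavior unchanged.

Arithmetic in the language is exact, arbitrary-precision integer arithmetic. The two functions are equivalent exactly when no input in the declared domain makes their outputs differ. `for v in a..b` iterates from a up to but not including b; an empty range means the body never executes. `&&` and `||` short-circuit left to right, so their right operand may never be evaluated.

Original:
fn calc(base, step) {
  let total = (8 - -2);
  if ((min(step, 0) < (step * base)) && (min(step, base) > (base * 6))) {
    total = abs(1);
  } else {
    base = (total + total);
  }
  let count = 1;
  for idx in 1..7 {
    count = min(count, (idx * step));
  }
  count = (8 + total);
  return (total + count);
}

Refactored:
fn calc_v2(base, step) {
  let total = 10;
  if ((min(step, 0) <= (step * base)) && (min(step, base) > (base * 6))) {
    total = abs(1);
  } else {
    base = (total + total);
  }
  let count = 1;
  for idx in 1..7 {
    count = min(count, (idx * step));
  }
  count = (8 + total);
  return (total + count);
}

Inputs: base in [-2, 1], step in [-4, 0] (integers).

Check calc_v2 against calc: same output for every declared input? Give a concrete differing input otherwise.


Not equivalent: base=-2, step=0 separates them (28 vs 10).
calc: total := 10 | ((min(step, 0) < (step * base)) && (min(step, base) > (base * 6))): false | base := 20 | count := 1 | iter idx=1: | count := 0 | iter idx=2: | count := 0 | iter idx=3: | count := 0 | iter idx=4: | count := 0 | iter idx=5: | count := 0 | iter idx=6: | count := 0 | count := 18 | result 28
calc_v2: total := 10 | ((min(step, 0) <= (step * base)) && (min(step, base) > (base * 6))): true | total := 1 | count := 1 | iter idx=1: | count := 0 | iter idx=2: | count := 0 | iter idx=3: | count := 0 | iter idx=4: | count := 0 | iter idx=5: | count := 0 | iter idx=6: | count := 0 | count := 9 | result 10
verdict: not equivalent; witness: base=-2, step=0


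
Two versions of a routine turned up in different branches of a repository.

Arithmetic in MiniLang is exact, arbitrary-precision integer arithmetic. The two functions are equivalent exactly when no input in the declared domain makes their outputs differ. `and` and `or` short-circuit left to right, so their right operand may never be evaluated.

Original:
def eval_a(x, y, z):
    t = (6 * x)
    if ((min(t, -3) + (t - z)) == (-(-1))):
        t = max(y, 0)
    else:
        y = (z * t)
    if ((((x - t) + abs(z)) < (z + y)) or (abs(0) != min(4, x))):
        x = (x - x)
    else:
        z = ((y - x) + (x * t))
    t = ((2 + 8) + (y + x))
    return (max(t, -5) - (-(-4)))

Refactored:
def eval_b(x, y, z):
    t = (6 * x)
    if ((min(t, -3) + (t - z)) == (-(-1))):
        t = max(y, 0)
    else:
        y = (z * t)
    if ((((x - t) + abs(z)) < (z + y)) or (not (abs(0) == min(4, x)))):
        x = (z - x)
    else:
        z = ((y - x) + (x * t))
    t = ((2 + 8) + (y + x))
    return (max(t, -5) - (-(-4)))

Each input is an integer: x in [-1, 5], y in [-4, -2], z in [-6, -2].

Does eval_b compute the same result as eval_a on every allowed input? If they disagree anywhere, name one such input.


Input x=-1, y=-4, z=-6: 42 from eval_a versus 37 from eval_b.
verdict: not equivalent; witness: x=-1, y=-4, z=-6
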